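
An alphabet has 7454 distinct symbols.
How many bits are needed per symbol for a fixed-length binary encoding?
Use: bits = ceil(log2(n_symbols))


log2(7454) = 12.8638
Bracket: 2^12 = 4096 < 7454 <= 2^13 = 8192
So ceil(log2(7454)) = 13

bits = ceil(log2(7454)) = ceil(12.8638) = 13 bits


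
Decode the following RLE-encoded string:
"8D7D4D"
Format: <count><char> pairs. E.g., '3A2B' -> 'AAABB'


Expanding each <count><char> pair:
  8D -> 'DDDDDDDD'
  7D -> 'DDDDDDD'
  4D -> 'DDDD'

Decoded = DDDDDDDDDDDDDDDDDDD


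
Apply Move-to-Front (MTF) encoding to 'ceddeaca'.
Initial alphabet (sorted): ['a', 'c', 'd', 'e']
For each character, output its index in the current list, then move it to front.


MTF encoding:
'c': index 1 in ['a', 'c', 'd', 'e'] -> ['c', 'a', 'd', 'e']
'e': index 3 in ['c', 'a', 'd', 'e'] -> ['e', 'c', 'a', 'd']
'd': index 3 in ['e', 'c', 'a', 'd'] -> ['d', 'e', 'c', 'a']
'd': index 0 in ['d', 'e', 'c', 'a'] -> ['d', 'e', 'c', 'a']
'e': index 1 in ['d', 'e', 'c', 'a'] -> ['e', 'd', 'c', 'a']
'a': index 3 in ['e', 'd', 'c', 'a'] -> ['a', 'e', 'd', 'c']
'c': index 3 in ['a', 'e', 'd', 'c'] -> ['c', 'a', 'e', 'd']
'a': index 1 in ['c', 'a', 'e', 'd'] -> ['a', 'c', 'e', 'd']


Output: [1, 3, 3, 0, 1, 3, 3, 1]


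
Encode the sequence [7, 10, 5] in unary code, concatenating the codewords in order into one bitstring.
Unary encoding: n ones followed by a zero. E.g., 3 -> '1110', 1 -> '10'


Encode each number as n ones followed by a terminating 0:
  7 -> 11111110 (8 bits)
  10 -> 11111111110 (11 bits)
  5 -> 111110 (6 bits)
Total length = 8 + 11 + 6 = 25 bits.

Unary([7, 10, 5]) = 1111111011111111110111110 (25 bits)


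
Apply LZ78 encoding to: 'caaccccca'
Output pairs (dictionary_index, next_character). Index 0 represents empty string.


LZ78 encoding steps:
Dictionary: {0: ''}
Step 1: w='' (idx 0), next='c' -> output (0, 'c'), add 'c' as idx 1
Step 2: w='' (idx 0), next='a' -> output (0, 'a'), add 'a' as idx 2
Step 3: w='a' (idx 2), next='c' -> output (2, 'c'), add 'ac' as idx 3
Step 4: w='c' (idx 1), next='c' -> output (1, 'c'), add 'cc' as idx 4
Step 5: w='cc' (idx 4), next='a' -> output (4, 'a'), add 'cca' as idx 5


Encoded: [(0, 'c'), (0, 'a'), (2, 'c'), (1, 'c'), (4, 'a')]


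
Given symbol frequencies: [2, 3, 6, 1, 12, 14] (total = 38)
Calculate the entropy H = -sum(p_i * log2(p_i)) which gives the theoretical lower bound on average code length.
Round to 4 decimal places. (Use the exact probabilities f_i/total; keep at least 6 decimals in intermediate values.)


Per-symbol terms -p_i * log2(p_i) with p_i = f_i/38:
  p = 2/38 = 0.052632: log2(p) = -4.247928, -p*log2(p) = 0.223575
  p = 3/38 = 0.078947: log2(p) = -3.662965, -p*log2(p) = 0.289181
  p = 6/38 = 0.157895: log2(p) = -2.662965, -p*log2(p) = 0.420468
  p = 1/38 = 0.026316: log2(p) = -5.247928, -p*log2(p) = 0.138103
  p = 12/38 = 0.315789: log2(p) = -1.662965, -p*log2(p) = 0.525147
  p = 14/38 = 0.368421: log2(p) = -1.440573, -p*log2(p) = 0.530737
H = 0.223575 + 0.289181 + 0.420468 + 0.138103 + 0.525147 + 0.530737 = 2.127211

H = 2.1272 bits/symbol


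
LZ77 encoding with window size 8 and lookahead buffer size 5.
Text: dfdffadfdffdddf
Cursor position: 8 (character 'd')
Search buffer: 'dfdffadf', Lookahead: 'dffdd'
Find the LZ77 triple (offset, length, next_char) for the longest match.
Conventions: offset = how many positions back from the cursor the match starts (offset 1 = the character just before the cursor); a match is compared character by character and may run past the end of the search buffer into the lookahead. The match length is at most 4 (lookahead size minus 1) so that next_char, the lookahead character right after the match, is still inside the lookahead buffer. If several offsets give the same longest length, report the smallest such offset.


Try each offset into the search buffer:
  offset=1 (pos 7, char 'f'): match length 0
  offset=2 (pos 6, char 'd'): match length 2
  offset=3 (pos 5, char 'a'): match length 0
  offset=4 (pos 4, char 'f'): match length 0
  offset=5 (pos 3, char 'f'): match length 0
  offset=6 (pos 2, char 'd'): match length 3
  offset=7 (pos 1, char 'f'): match length 0
  offset=8 (pos 0, char 'd'): match length 2
Longest match has length 3 at offset 6.
next_char = character at position 8 + 3 = 11 -> 'd'

Best match: offset=6, length=3 (matching 'dff' starting at position 2)
LZ77 triple: (6, 3, 'd')


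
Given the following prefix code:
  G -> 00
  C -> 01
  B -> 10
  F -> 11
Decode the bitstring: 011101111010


Decoding step by step:
Bits 01 -> C
Bits 11 -> F
Bits 01 -> C
Bits 11 -> F
Bits 10 -> B
Bits 10 -> B


Decoded message: CFCFBB


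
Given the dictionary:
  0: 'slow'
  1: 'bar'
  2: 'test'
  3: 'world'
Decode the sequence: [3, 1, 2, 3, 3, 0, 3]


Look up each index in the dictionary:
  3 -> 'world'
  1 -> 'bar'
  2 -> 'test'
  3 -> 'world'
  3 -> 'world'
  0 -> 'slow'
  3 -> 'world'

Decoded: "world bar test world world slow world"


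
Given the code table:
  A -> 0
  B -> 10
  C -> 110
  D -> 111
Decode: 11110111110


Decoding:
111 -> D
10 -> B
111 -> D
110 -> C


Result: DBDC


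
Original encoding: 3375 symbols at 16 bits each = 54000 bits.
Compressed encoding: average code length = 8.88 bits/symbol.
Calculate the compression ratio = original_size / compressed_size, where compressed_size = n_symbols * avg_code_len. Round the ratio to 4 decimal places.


original_size = n_symbols * orig_bits = 3375 * 16 = 54000 bits
compressed_size = n_symbols * avg_code_len = 3375 * 8.88 = 29970.0 bits
ratio = original_size / compressed_size = 54000 / 29970.0 = 1.8018

Compression ratio = 1.8018


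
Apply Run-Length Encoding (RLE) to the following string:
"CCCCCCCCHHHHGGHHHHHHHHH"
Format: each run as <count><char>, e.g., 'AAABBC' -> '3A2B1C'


Scanning runs left to right:
  i=0: run of 'C' x 8 -> '8C'
  i=8: run of 'H' x 4 -> '4H'
  i=12: run of 'G' x 2 -> '2G'
  i=14: run of 'H' x 9 -> '9H'

RLE = 8C4H2G9H


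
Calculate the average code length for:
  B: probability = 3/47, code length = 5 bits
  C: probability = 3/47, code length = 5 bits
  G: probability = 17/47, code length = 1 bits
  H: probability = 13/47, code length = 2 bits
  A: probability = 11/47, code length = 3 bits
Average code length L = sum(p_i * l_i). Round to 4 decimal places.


Weighted contributions p_i * l_i:
  B: (3/47) * 5 = 15/47
  C: (3/47) * 5 = 15/47
  G: (17/47) * 1 = 17/47
  H: (13/47) * 2 = 26/47
  A: (11/47) * 3 = 33/47
Sum = (15 + 15 + 17 + 26 + 33)/47 = 106/47

L = 106/47 = 2.2553 bits/symbol


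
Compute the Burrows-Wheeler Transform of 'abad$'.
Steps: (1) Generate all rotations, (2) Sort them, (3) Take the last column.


Rotations (sorted):
  0: $abad -> last char: d
  1: abad$ -> last char: $
  2: ad$ab -> last char: b
  3: bad$a -> last char: a
  4: d$aba -> last char: a


BWT = d$baa


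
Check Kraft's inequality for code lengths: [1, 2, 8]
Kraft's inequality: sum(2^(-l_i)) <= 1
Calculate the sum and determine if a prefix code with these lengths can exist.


Sum = 2^(-1) + 2^(-2) + 2^(-8)
    = 0.5 + 0.25 + 0.00390625
    = 193/256 = 0.75390625
Since 0.75390625 <= 1, Kraft's inequality IS satisfied.
A prefix code with these lengths CAN exist.

Kraft sum = 0.75390625. Satisfied.


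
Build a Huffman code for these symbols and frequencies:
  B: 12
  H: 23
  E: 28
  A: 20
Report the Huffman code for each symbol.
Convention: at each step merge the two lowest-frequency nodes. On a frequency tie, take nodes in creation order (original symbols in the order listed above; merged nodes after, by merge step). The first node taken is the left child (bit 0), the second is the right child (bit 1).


Huffman tree construction:
Step 1: Merge B(12) + A(20) = 32
Step 2: Merge H(23) + E(28) = 51
Step 3: Merge (B+A)(32) + (H+E)(51) = 83
Read each symbol's code off the tree from the root (left child = 0, right child = 1).

Codes:
  B: 00 (length 2)
  H: 10 (length 2)
  E: 11 (length 2)
  A: 01 (length 2)
Average code length: 166/83 = 2.0000 bits/symbol


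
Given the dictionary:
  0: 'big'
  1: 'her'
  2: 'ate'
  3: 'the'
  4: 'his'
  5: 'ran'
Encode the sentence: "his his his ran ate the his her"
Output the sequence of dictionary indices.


Look up each word in the dictionary:
  'his' -> 4
  'his' -> 4
  'his' -> 4
  'ran' -> 5
  'ate' -> 2
  'the' -> 3
  'his' -> 4
  'her' -> 1

Encoded: [4, 4, 4, 5, 2, 3, 4, 1]


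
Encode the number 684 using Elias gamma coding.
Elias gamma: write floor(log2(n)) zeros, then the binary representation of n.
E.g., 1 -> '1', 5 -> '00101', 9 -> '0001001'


num_bits = floor(log2(684)) + 1 = 10
leading_zeros = num_bits - 1 = 9
binary(684) = 1010101100

Elias gamma(684) = '000000000' + '1010101100' = 0000000001010101100 (19 bits)


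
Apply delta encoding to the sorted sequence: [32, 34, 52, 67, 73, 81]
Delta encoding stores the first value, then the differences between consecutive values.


First value: 32
Deltas:
  34 - 32 = 2
  52 - 34 = 18
  67 - 52 = 15
  73 - 67 = 6
  81 - 73 = 8


Delta encoded: [32, 2, 18, 15, 6, 8]


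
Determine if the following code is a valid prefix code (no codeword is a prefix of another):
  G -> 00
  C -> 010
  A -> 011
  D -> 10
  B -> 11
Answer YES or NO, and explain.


Checking each pair (does one codeword prefix another?):
  G='00' vs C='010': no prefix
  G='00' vs A='011': no prefix
  G='00' vs D='10': no prefix
  G='00' vs B='11': no prefix
  C='010' vs G='00': no prefix
  C='010' vs A='011': no prefix
  C='010' vs D='10': no prefix
  C='010' vs B='11': no prefix
  A='011' vs G='00': no prefix
  A='011' vs C='010': no prefix
  A='011' vs D='10': no prefix
  A='011' vs B='11': no prefix
  D='10' vs G='00': no prefix
  D='10' vs C='010': no prefix
  D='10' vs A='011': no prefix
  D='10' vs B='11': no prefix
  B='11' vs G='00': no prefix
  B='11' vs C='010': no prefix
  B='11' vs A='011': no prefix
  B='11' vs D='10': no prefix
No violation found over all pairs.

YES -- this is a valid prefix code. No codeword is a prefix of any other codeword.


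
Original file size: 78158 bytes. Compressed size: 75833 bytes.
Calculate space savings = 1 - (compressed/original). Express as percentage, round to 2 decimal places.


ratio = compressed/original = 75833/78158 = 0.970253
savings = 1 - ratio = 1 - 0.970253 = 0.029747
as a percentage: 0.029747 * 100 = 2.97%

Space savings = 1 - 75833/78158 = 2.97%


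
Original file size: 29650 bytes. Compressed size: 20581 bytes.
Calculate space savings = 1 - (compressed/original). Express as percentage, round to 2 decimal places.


ratio = compressed/original = 20581/29650 = 0.694132
savings = 1 - ratio = 1 - 0.694132 = 0.305868
as a percentage: 0.305868 * 100 = 30.59%

Space savings = 1 - 20581/29650 = 30.59%


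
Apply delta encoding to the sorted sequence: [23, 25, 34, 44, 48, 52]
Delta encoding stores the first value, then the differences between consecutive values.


First value: 23
Deltas:
  25 - 23 = 2
  34 - 25 = 9
  44 - 34 = 10
  48 - 44 = 4
  52 - 48 = 4


Delta encoded: [23, 2, 9, 10, 4, 4]


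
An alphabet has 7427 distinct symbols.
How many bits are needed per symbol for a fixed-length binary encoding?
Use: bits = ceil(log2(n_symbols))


log2(7427) = 12.8586
Bracket: 2^12 = 4096 < 7427 <= 2^13 = 8192
So ceil(log2(7427)) = 13

bits = ceil(log2(7427)) = ceil(12.8586) = 13 bits


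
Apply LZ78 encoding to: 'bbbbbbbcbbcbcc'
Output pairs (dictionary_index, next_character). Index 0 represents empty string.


LZ78 encoding steps:
Dictionary: {0: ''}
Step 1: w='' (idx 0), next='b' -> output (0, 'b'), add 'b' as idx 1
Step 2: w='b' (idx 1), next='b' -> output (1, 'b'), add 'bb' as idx 2
Step 3: w='bb' (idx 2), next='b' -> output (2, 'b'), add 'bbb' as idx 3
Step 4: w='b' (idx 1), next='c' -> output (1, 'c'), add 'bc' as idx 4
Step 5: w='bb' (idx 2), next='c' -> output (2, 'c'), add 'bbc' as idx 5
Step 6: w='bc' (idx 4), next='c' -> output (4, 'c'), add 'bcc' as idx 6


Encoded: [(0, 'b'), (1, 'b'), (2, 'b'), (1, 'c'), (2, 'c'), (4, 'c')]


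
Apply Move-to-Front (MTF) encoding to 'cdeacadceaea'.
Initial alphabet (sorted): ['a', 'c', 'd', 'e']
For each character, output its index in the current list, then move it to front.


MTF encoding:
'c': index 1 in ['a', 'c', 'd', 'e'] -> ['c', 'a', 'd', 'e']
'd': index 2 in ['c', 'a', 'd', 'e'] -> ['d', 'c', 'a', 'e']
'e': index 3 in ['d', 'c', 'a', 'e'] -> ['e', 'd', 'c', 'a']
'a': index 3 in ['e', 'd', 'c', 'a'] -> ['a', 'e', 'd', 'c']
'c': index 3 in ['a', 'e', 'd', 'c'] -> ['c', 'a', 'e', 'd']
'a': index 1 in ['c', 'a', 'e', 'd'] -> ['a', 'c', 'e', 'd']
'd': index 3 in ['a', 'c', 'e', 'd'] -> ['d', 'a', 'c', 'e']
'c': index 2 in ['d', 'a', 'c', 'e'] -> ['c', 'd', 'a', 'e']
'e': index 3 in ['c', 'd', 'a', 'e'] -> ['e', 'c', 'd', 'a']
'a': index 3 in ['e', 'c', 'd', 'a'] -> ['a', 'e', 'c', 'd']
'e': index 1 in ['a', 'e', 'c', 'd'] -> ['e', 'a', 'c', 'd']
'a': index 1 in ['e', 'a', 'c', 'd'] -> ['a', 'e', 'c', 'd']


Output: [1, 2, 3, 3, 3, 1, 3, 2, 3, 3, 1, 1]


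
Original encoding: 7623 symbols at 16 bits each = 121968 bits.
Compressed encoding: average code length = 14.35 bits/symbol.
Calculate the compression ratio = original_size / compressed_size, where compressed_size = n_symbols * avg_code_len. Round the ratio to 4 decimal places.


original_size = n_symbols * orig_bits = 7623 * 16 = 121968 bits
compressed_size = n_symbols * avg_code_len = 7623 * 14.35 = 109390.05 bits
ratio = original_size / compressed_size = 121968 / 109390.05 = 1.115

Compression ratio = 1.115


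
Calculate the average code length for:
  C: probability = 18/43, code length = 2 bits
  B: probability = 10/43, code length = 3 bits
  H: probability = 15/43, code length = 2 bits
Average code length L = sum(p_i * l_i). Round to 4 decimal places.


Weighted contributions p_i * l_i:
  C: (18/43) * 2 = 36/43
  B: (10/43) * 3 = 30/43
  H: (15/43) * 2 = 30/43
Sum = (36 + 30 + 30)/43 = 96/43

L = 96/43 = 2.2326 bits/symbol


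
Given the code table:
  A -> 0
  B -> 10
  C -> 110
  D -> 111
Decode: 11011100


Decoding:
110 -> C
111 -> D
0 -> A
0 -> A


Result: CDAA


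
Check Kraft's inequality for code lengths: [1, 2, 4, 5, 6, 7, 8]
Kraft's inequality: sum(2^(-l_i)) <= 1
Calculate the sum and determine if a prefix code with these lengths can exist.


Sum = 2^(-1) + 2^(-2) + 2^(-4) + 2^(-5) + 2^(-6) + 2^(-7) + 2^(-8)
    = 0.5 + 0.25 + 0.0625 + 0.03125 + 0.015625 + 0.0078125 + 0.00390625
    = 223/256 = 0.87109375
Since 0.87109375 <= 1, Kraft's inequality IS satisfied.
A prefix code with these lengths CAN exist.

Kraft sum = 0.87109375. Satisfied.


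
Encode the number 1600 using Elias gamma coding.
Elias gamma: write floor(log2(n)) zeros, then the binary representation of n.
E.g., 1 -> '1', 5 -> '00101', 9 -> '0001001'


num_bits = floor(log2(1600)) + 1 = 11
leading_zeros = num_bits - 1 = 10
binary(1600) = 11001000000

Elias gamma(1600) = '0000000000' + '11001000000' = 000000000011001000000 (21 bits)


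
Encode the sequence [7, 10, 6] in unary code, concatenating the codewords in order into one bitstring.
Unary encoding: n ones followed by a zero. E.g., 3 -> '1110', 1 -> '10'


Encode each number as n ones followed by a terminating 0:
  7 -> 11111110 (8 bits)
  10 -> 11111111110 (11 bits)
  6 -> 1111110 (7 bits)
Total length = 8 + 11 + 7 = 26 bits.

Unary([7, 10, 6]) = 11111110111111111101111110 (26 bits)


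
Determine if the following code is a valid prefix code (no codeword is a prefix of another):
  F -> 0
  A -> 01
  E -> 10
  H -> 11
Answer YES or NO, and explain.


Checking each pair (does one codeword prefix another?):
  F='0' vs A='01': prefix -- VIOLATION

NO -- this is NOT a valid prefix code. F (0) is a prefix of A (01).


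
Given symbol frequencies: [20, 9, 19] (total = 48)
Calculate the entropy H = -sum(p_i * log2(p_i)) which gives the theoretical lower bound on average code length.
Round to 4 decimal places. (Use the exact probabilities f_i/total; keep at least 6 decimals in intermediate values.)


Per-symbol terms -p_i * log2(p_i) with p_i = f_i/48:
  p = 20/48 = 0.416667: log2(p) = -1.263034, -p*log2(p) = 0.526264
  p = 9/48 = 0.187500: log2(p) = -2.415037, -p*log2(p) = 0.452820
  p = 19/48 = 0.395833: log2(p) = -1.337035, -p*log2(p) = 0.529243
H = 0.526264 + 0.452820 + 0.529243 = 1.508327

H = 1.5083 bits/symbol


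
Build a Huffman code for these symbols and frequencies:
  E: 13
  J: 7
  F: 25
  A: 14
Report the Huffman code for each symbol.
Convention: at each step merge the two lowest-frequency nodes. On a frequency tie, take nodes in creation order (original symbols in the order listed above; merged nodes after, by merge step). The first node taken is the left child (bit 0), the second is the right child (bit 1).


Huffman tree construction:
Step 1: Merge J(7) + E(13) = 20
Step 2: Merge A(14) + (J+E)(20) = 34
Step 3: Merge F(25) + (A+(J+E))(34) = 59
Read each symbol's code off the tree from the root (left child = 0, right child = 1).

Codes:
  E: 111 (length 3)
  J: 110 (length 3)
  F: 0 (length 1)
  A: 10 (length 2)
Average code length: 113/59 = 1.9153 bits/symbol


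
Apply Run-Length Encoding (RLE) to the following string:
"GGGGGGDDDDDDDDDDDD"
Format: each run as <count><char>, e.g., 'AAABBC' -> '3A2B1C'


Scanning runs left to right:
  i=0: run of 'G' x 6 -> '6G'
  i=6: run of 'D' x 12 -> '12D'

RLE = 6G12D


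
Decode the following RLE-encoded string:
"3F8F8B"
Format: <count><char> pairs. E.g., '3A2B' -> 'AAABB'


Expanding each <count><char> pair:
  3F -> 'FFF'
  8F -> 'FFFFFFFF'
  8B -> 'BBBBBBBB'

Decoded = FFFFFFFFFFFBBBBBBBB


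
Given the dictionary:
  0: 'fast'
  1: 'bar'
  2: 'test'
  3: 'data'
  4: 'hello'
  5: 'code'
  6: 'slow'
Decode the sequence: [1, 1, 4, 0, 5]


Look up each index in the dictionary:
  1 -> 'bar'
  1 -> 'bar'
  4 -> 'hello'
  0 -> 'fast'
  5 -> 'code'

Decoded: "bar bar hello fast code"


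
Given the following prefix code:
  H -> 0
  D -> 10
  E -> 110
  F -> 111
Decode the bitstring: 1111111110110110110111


Decoding step by step:
Bits 111 -> F
Bits 111 -> F
Bits 111 -> F
Bits 0 -> H
Bits 110 -> E
Bits 110 -> E
Bits 110 -> E
Bits 111 -> F


Decoded message: FFFHEEEF


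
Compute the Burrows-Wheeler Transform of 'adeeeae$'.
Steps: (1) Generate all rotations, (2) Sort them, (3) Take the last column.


Rotations (sorted):
  0: $adeeeae -> last char: e
  1: adeeeae$ -> last char: $
  2: ae$adeee -> last char: e
  3: deeeae$a -> last char: a
  4: e$adeeea -> last char: a
  5: eae$adee -> last char: e
  6: eeae$ade -> last char: e
  7: eeeae$ad -> last char: d


BWT = e$eaaeed


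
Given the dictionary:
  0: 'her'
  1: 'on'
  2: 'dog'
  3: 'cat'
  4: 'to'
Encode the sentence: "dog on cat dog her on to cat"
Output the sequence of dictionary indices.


Look up each word in the dictionary:
  'dog' -> 2
  'on' -> 1
  'cat' -> 3
  'dog' -> 2
  'her' -> 0
  'on' -> 1
  'to' -> 4
  'cat' -> 3

Encoded: [2, 1, 3, 2, 0, 1, 4, 3]


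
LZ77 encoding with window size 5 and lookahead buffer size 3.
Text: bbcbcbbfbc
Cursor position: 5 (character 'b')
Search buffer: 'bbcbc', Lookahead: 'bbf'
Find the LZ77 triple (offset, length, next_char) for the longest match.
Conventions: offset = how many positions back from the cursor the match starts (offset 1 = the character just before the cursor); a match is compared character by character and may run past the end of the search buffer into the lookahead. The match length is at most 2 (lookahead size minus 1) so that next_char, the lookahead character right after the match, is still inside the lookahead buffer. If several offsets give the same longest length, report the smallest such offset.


Try each offset into the search buffer:
  offset=1 (pos 4, char 'c'): match length 0
  offset=2 (pos 3, char 'b'): match length 1
  offset=3 (pos 2, char 'c'): match length 0
  offset=4 (pos 1, char 'b'): match length 1
  offset=5 (pos 0, char 'b'): match length 2
Longest match has length 2 at offset 5.
next_char = character at position 5 + 2 = 7 -> 'f'

Best match: offset=5, length=2 (matching 'bb' starting at position 0)
LZ77 triple: (5, 2, 'f')


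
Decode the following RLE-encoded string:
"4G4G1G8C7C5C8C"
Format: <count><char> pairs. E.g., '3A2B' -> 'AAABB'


Expanding each <count><char> pair:
  4G -> 'GGGG'
  4G -> 'GGGG'
  1G -> 'G'
  8C -> 'CCCCCCCC'
  7C -> 'CCCCCCC'
  5C -> 'CCCCC'
  8C -> 'CCCCCCCC'

Decoded = GGGGGGGGGCCCCCCCCCCCCCCCCCCCCCCCCCCCC


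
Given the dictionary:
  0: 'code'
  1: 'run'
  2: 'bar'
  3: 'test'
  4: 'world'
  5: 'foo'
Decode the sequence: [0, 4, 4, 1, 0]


Look up each index in the dictionary:
  0 -> 'code'
  4 -> 'world'
  4 -> 'world'
  1 -> 'run'
  0 -> 'code'

Decoded: "code world world run code"


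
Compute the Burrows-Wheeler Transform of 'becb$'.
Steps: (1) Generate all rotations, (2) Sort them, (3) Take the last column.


Rotations (sorted):
  0: $becb -> last char: b
  1: b$bec -> last char: c
  2: becb$ -> last char: $
  3: cb$be -> last char: e
  4: ecb$b -> last char: b


BWT = bc$eb


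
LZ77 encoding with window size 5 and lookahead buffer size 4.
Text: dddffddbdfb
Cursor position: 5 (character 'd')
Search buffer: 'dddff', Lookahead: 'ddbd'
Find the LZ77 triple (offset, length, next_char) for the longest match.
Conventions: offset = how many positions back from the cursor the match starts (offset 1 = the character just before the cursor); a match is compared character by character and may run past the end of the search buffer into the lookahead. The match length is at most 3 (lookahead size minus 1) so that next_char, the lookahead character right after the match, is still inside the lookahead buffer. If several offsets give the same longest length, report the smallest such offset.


Try each offset into the search buffer:
  offset=1 (pos 4, char 'f'): match length 0
  offset=2 (pos 3, char 'f'): match length 0
  offset=3 (pos 2, char 'd'): match length 1
  offset=4 (pos 1, char 'd'): match length 2
  offset=5 (pos 0, char 'd'): match length 2
Longest match has length 2, found at offsets 4, 5; take the smallest, offset 4.
next_char = character at position 5 + 2 = 7 -> 'b'

Best match: offset=4, length=2 (matching 'dd' starting at position 1)
LZ77 triple: (4, 2, 'b')


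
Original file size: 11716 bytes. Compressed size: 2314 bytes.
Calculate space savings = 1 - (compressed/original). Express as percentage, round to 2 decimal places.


ratio = compressed/original = 2314/11716 = 0.197508
savings = 1 - ratio = 1 - 0.197508 = 0.802492
as a percentage: 0.802492 * 100 = 80.25%

Space savings = 1 - 2314/11716 = 80.25%


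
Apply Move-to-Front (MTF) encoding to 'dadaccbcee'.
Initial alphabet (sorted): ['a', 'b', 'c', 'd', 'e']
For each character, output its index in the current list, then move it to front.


MTF encoding:
'd': index 3 in ['a', 'b', 'c', 'd', 'e'] -> ['d', 'a', 'b', 'c', 'e']
'a': index 1 in ['d', 'a', 'b', 'c', 'e'] -> ['a', 'd', 'b', 'c', 'e']
'd': index 1 in ['a', 'd', 'b', 'c', 'e'] -> ['d', 'a', 'b', 'c', 'e']
'a': index 1 in ['d', 'a', 'b', 'c', 'e'] -> ['a', 'd', 'b', 'c', 'e']
'c': index 3 in ['a', 'd', 'b', 'c', 'e'] -> ['c', 'a', 'd', 'b', 'e']
'c': index 0 in ['c', 'a', 'd', 'b', 'e'] -> ['c', 'a', 'd', 'b', 'e']
'b': index 3 in ['c', 'a', 'd', 'b', 'e'] -> ['b', 'c', 'a', 'd', 'e']
'c': index 1 in ['b', 'c', 'a', 'd', 'e'] -> ['c', 'b', 'a', 'd', 'e']
'e': index 4 in ['c', 'b', 'a', 'd', 'e'] -> ['e', 'c', 'b', 'a', 'd']
'e': index 0 in ['e', 'c', 'b', 'a', 'd'] -> ['e', 'c', 'b', 'a', 'd']


Output: [3, 1, 1, 1, 3, 0, 3, 1, 4, 0]


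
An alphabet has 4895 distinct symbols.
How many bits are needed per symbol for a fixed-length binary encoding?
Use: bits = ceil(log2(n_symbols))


log2(4895) = 12.2571
Bracket: 2^12 = 4096 < 4895 <= 2^13 = 8192
So ceil(log2(4895)) = 13

bits = ceil(log2(4895)) = ceil(12.2571) = 13 bits


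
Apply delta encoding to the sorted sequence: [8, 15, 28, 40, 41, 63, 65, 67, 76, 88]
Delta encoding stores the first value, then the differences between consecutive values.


First value: 8
Deltas:
  15 - 8 = 7
  28 - 15 = 13
  40 - 28 = 12
  41 - 40 = 1
  63 - 41 = 22
  65 - 63 = 2
  67 - 65 = 2
  76 - 67 = 9
  88 - 76 = 12


Delta encoded: [8, 7, 13, 12, 1, 22, 2, 2, 9, 12]


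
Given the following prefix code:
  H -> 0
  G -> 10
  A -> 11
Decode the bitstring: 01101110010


Decoding step by step:
Bits 0 -> H
Bits 11 -> A
Bits 0 -> H
Bits 11 -> A
Bits 10 -> G
Bits 0 -> H
Bits 10 -> G


Decoded message: HAHAGHG


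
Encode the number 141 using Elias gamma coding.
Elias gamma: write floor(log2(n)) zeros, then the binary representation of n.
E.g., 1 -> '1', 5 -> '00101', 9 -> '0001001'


num_bits = floor(log2(141)) + 1 = 8
leading_zeros = num_bits - 1 = 7
binary(141) = 10001101

Elias gamma(141) = '0000000' + '10001101' = 000000010001101 (15 bits)


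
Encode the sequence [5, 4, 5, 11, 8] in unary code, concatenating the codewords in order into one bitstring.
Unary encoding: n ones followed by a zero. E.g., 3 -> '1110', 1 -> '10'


Encode each number as n ones followed by a terminating 0:
  5 -> 111110 (6 bits)
  4 -> 11110 (5 bits)
  5 -> 111110 (6 bits)
  11 -> 111111111110 (12 bits)
  8 -> 111111110 (9 bits)
Total length = 6 + 5 + 6 + 12 + 9 = 38 bits.

Unary([5, 4, 5, 11, 8]) = 11111011110111110111111111110111111110 (38 bits)


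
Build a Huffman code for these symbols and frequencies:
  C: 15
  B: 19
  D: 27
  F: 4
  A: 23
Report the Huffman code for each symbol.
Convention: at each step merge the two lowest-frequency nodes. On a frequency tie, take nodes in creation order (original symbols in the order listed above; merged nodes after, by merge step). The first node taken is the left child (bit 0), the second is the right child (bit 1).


Huffman tree construction:
Step 1: Merge F(4) + C(15) = 19
Step 2: Merge B(19) + (F+C)(19) = 38
Step 3: Merge A(23) + D(27) = 50
Step 4: Merge (B+(F+C))(38) + (A+D)(50) = 88
Read each symbol's code off the tree from the root (left child = 0, right child = 1).

Codes:
  C: 011 (length 3)
  B: 00 (length 2)
  D: 11 (length 2)
  F: 010 (length 3)
  A: 10 (length 2)
Average code length: 195/88 = 2.2159 bits/symbol


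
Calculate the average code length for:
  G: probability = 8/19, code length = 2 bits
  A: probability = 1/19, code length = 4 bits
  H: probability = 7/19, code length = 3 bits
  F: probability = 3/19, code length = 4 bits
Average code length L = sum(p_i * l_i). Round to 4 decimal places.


Weighted contributions p_i * l_i:
  G: (8/19) * 2 = 16/19
  A: (1/19) * 4 = 4/19
  H: (7/19) * 3 = 21/19
  F: (3/19) * 4 = 12/19
Sum = (16 + 4 + 21 + 12)/19 = 53/19

L = 53/19 = 2.7895 bits/symbol


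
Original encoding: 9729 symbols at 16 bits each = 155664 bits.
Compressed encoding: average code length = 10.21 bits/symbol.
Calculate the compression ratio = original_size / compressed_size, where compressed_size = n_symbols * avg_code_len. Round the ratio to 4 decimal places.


original_size = n_symbols * orig_bits = 9729 * 16 = 155664 bits
compressed_size = n_symbols * avg_code_len = 9729 * 10.21 = 99333.09 bits
ratio = original_size / compressed_size = 155664 / 99333.09 = 1.5671

Compression ratio = 1.5671


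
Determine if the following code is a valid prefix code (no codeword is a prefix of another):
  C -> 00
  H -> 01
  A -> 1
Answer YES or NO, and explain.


Checking each pair (does one codeword prefix another?):
  C='00' vs H='01': no prefix
  C='00' vs A='1': no prefix
  H='01' vs C='00': no prefix
  H='01' vs A='1': no prefix
  A='1' vs C='00': no prefix
  A='1' vs H='01': no prefix
No violation found over all pairs.

YES -- this is a valid prefix code. No codeword is a prefix of any other codeword.


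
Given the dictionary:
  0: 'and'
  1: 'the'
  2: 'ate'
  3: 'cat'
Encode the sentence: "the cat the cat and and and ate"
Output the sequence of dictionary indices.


Look up each word in the dictionary:
  'the' -> 1
  'cat' -> 3
  'the' -> 1
  'cat' -> 3
  'and' -> 0
  'and' -> 0
  'and' -> 0
  'ate' -> 2

Encoded: [1, 3, 1, 3, 0, 0, 0, 2]


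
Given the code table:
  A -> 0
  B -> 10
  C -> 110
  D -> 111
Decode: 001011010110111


Decoding:
0 -> A
0 -> A
10 -> B
110 -> C
10 -> B
110 -> C
111 -> D


Result: AABCBCD


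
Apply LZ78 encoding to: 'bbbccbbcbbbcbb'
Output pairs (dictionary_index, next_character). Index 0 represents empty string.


LZ78 encoding steps:
Dictionary: {0: ''}
Step 1: w='' (idx 0), next='b' -> output (0, 'b'), add 'b' as idx 1
Step 2: w='b' (idx 1), next='b' -> output (1, 'b'), add 'bb' as idx 2
Step 3: w='' (idx 0), next='c' -> output (0, 'c'), add 'c' as idx 3
Step 4: w='c' (idx 3), next='b' -> output (3, 'b'), add 'cb' as idx 4
Step 5: w='b' (idx 1), next='c' -> output (1, 'c'), add 'bc' as idx 5
Step 6: w='bb' (idx 2), next='b' -> output (2, 'b'), add 'bbb' as idx 6
Step 7: w='cb' (idx 4), next='b' -> output (4, 'b'), add 'cbb' as idx 7


Encoded: [(0, 'b'), (1, 'b'), (0, 'c'), (3, 'b'), (1, 'c'), (2, 'b'), (4, 'b')]


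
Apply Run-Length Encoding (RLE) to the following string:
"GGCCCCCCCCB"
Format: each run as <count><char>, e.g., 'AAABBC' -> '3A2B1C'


Scanning runs left to right:
  i=0: run of 'G' x 2 -> '2G'
  i=2: run of 'C' x 8 -> '8C'
  i=10: run of 'B' x 1 -> '1B'

RLE = 2G8C1B


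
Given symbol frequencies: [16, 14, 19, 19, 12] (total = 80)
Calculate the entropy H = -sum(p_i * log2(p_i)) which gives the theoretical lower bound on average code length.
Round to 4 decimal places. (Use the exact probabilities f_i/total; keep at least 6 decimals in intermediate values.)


Per-symbol terms -p_i * log2(p_i) with p_i = f_i/80:
  p = 16/80 = 0.200000: log2(p) = -2.321928, -p*log2(p) = 0.464386
  p = 14/80 = 0.175000: log2(p) = -2.514573, -p*log2(p) = 0.440050
  p = 19/80 = 0.237500: log2(p) = -2.074001, -p*log2(p) = 0.492575
  p = 19/80 = 0.237500: log2(p) = -2.074001, -p*log2(p) = 0.492575
  p = 12/80 = 0.150000: log2(p) = -2.736966, -p*log2(p) = 0.410545
H = 0.464386 + 0.440050 + 0.492575 + 0.492575 + 0.410545 = 2.300131

H = 2.3001 bits/symbol


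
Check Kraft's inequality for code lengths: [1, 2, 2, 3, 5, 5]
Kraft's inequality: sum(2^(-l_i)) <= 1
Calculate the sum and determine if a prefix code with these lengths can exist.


Sum = 2^(-1) + 2^(-2) + 2^(-2) + 2^(-3) + 2^(-5) + 2^(-5)
    = 0.5 + 0.25 + 0.25 + 0.125 + 0.03125 + 0.03125
    = 38/32 = 1.1875
Since 1.1875 > 1, Kraft's inequality is NOT satisfied.
A prefix code with these lengths CANNOT exist.

Kraft sum = 1.1875. Not satisfied.


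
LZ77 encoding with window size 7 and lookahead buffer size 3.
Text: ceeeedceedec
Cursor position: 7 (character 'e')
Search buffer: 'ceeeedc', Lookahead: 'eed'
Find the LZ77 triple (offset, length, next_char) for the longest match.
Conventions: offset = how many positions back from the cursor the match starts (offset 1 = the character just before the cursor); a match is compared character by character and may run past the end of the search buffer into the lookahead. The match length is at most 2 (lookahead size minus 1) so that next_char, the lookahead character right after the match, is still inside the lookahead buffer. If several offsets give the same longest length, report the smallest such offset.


Try each offset into the search buffer:
  offset=1 (pos 6, char 'c'): match length 0
  offset=2 (pos 5, char 'd'): match length 0
  offset=3 (pos 4, char 'e'): match length 1
  offset=4 (pos 3, char 'e'): match length 2
  offset=5 (pos 2, char 'e'): match length 2
  offset=6 (pos 1, char 'e'): match length 2
  offset=7 (pos 0, char 'c'): match length 0
Longest match has length 2, found at offsets 4, 5, 6; take the smallest, offset 4.
next_char = character at position 7 + 2 = 9 -> 'd'

Best match: offset=4, length=2 (matching 'ee' starting at position 3)
LZ77 triple: (4, 2, 'd')


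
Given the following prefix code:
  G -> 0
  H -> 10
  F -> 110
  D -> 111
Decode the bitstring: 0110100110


Decoding step by step:
Bits 0 -> G
Bits 110 -> F
Bits 10 -> H
Bits 0 -> G
Bits 110 -> F


Decoded message: GFHGF


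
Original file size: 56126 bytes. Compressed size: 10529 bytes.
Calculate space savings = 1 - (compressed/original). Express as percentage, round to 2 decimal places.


ratio = compressed/original = 10529/56126 = 0.187596
savings = 1 - ratio = 1 - 0.187596 = 0.812404
as a percentage: 0.812404 * 100 = 81.24%

Space savings = 1 - 10529/56126 = 81.24%


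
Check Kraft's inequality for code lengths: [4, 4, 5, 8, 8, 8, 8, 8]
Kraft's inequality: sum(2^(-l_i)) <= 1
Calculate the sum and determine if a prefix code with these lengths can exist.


Sum = 2^(-4) + 2^(-4) + 2^(-5) + 2^(-8) + 2^(-8) + 2^(-8) + 2^(-8) + 2^(-8)
    = 0.0625 + 0.0625 + 0.03125 + 0.00390625 + 0.00390625 + 0.00390625 + 0.00390625 + 0.00390625
    = 45/256 = 0.17578125
Since 0.17578125 <= 1, Kraft's inequality IS satisfied.
A prefix code with these lengths CAN exist.

Kraft sum = 0.17578125. Satisfied.


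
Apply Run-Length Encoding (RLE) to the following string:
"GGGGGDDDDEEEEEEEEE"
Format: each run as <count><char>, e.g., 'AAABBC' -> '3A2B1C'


Scanning runs left to right:
  i=0: run of 'G' x 5 -> '5G'
  i=5: run of 'D' x 4 -> '4D'
  i=9: run of 'E' x 9 -> '9E'

RLE = 5G4D9E


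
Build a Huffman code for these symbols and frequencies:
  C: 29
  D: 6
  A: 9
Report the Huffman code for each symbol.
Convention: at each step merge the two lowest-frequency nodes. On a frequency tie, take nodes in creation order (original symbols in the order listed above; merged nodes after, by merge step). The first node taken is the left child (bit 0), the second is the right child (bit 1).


Huffman tree construction:
Step 1: Merge D(6) + A(9) = 15
Step 2: Merge (D+A)(15) + C(29) = 44
Read each symbol's code off the tree from the root (left child = 0, right child = 1).

Codes:
  C: 1 (length 1)
  D: 00 (length 2)
  A: 01 (length 2)
Average code length: 59/44 = 1.3409 bits/symbol


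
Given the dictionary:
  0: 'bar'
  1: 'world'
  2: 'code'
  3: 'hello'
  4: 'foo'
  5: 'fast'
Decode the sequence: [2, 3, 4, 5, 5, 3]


Look up each index in the dictionary:
  2 -> 'code'
  3 -> 'hello'
  4 -> 'foo'
  5 -> 'fast'
  5 -> 'fast'
  3 -> 'hello'

Decoded: "code hello foo fast fast hello"


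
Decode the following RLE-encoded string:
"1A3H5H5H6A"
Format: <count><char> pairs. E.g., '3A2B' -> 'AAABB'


Expanding each <count><char> pair:
  1A -> 'A'
  3H -> 'HHH'
  5H -> 'HHHHH'
  5H -> 'HHHHH'
  6A -> 'AAAAAA'

Decoded = AHHHHHHHHHHHHHAAAAAA


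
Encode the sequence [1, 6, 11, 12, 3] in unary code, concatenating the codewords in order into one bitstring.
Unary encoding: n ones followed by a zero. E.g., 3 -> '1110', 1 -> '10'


Encode each number as n ones followed by a terminating 0:
  1 -> 10 (2 bits)
  6 -> 1111110 (7 bits)
  11 -> 111111111110 (12 bits)
  12 -> 1111111111110 (13 bits)
  3 -> 1110 (4 bits)
Total length = 2 + 7 + 12 + 13 + 4 = 38 bits.

Unary([1, 6, 11, 12, 3]) = 10111111011111111111011111111111101110 (38 bits)


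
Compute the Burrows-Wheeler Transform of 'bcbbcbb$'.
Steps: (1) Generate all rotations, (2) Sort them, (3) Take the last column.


Rotations (sorted):
  0: $bcbbcbb -> last char: b
  1: b$bcbbcb -> last char: b
  2: bb$bcbbc -> last char: c
  3: bbcbb$bc -> last char: c
  4: bcbb$bcb -> last char: b
  5: bcbbcbb$ -> last char: $
  6: cbb$bcbb -> last char: b
  7: cbbcbb$b -> last char: b


BWT = bbccb$bb


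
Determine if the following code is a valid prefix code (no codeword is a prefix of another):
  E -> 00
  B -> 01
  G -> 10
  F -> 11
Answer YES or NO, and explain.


Checking each pair (does one codeword prefix another?):
  E='00' vs B='01': no prefix
  E='00' vs G='10': no prefix
  E='00' vs F='11': no prefix
  B='01' vs E='00': no prefix
  B='01' vs G='10': no prefix
  B='01' vs F='11': no prefix
  G='10' vs E='00': no prefix
  G='10' vs B='01': no prefix
  G='10' vs F='11': no prefix
  F='11' vs E='00': no prefix
  F='11' vs B='01': no prefix
  F='11' vs G='10': no prefix
No violation found over all pairs.

YES -- this is a valid prefix code. No codeword is a prefix of any other codeword.


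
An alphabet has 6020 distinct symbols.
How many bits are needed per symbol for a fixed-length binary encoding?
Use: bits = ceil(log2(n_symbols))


log2(6020) = 12.5555
Bracket: 2^12 = 4096 < 6020 <= 2^13 = 8192
So ceil(log2(6020)) = 13

bits = ceil(log2(6020)) = ceil(12.5555) = 13 bits


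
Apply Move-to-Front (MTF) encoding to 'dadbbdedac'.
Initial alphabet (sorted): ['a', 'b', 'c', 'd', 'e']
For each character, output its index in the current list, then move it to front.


MTF encoding:
'd': index 3 in ['a', 'b', 'c', 'd', 'e'] -> ['d', 'a', 'b', 'c', 'e']
'a': index 1 in ['d', 'a', 'b', 'c', 'e'] -> ['a', 'd', 'b', 'c', 'e']
'd': index 1 in ['a', 'd', 'b', 'c', 'e'] -> ['d', 'a', 'b', 'c', 'e']
'b': index 2 in ['d', 'a', 'b', 'c', 'e'] -> ['b', 'd', 'a', 'c', 'e']
'b': index 0 in ['b', 'd', 'a', 'c', 'e'] -> ['b', 'd', 'a', 'c', 'e']
'd': index 1 in ['b', 'd', 'a', 'c', 'e'] -> ['d', 'b', 'a', 'c', 'e']
'e': index 4 in ['d', 'b', 'a', 'c', 'e'] -> ['e', 'd', 'b', 'a', 'c']
'd': index 1 in ['e', 'd', 'b', 'a', 'c'] -> ['d', 'e', 'b', 'a', 'c']
'a': index 3 in ['d', 'e', 'b', 'a', 'c'] -> ['a', 'd', 'e', 'b', 'c']
'c': index 4 in ['a', 'd', 'e', 'b', 'c'] -> ['c', 'a', 'd', 'e', 'b']


Output: [3, 1, 1, 2, 0, 1, 4, 1, 3, 4]


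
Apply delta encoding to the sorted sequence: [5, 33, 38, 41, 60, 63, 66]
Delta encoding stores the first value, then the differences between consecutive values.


First value: 5
Deltas:
  33 - 5 = 28
  38 - 33 = 5
  41 - 38 = 3
  60 - 41 = 19
  63 - 60 = 3
  66 - 63 = 3


Delta encoded: [5, 28, 5, 3, 19, 3, 3]


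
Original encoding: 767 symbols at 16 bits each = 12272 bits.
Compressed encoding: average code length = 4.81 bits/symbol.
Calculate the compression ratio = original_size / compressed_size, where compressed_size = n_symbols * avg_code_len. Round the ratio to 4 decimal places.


original_size = n_symbols * orig_bits = 767 * 16 = 12272 bits
compressed_size = n_symbols * avg_code_len = 767 * 4.81 = 3689.27 bits
ratio = original_size / compressed_size = 12272 / 3689.27 = 3.3264

Compression ratio = 3.3264


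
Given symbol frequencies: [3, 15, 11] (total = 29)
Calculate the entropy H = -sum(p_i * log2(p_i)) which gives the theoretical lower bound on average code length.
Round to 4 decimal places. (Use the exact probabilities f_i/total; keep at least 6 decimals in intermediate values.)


Per-symbol terms -p_i * log2(p_i) with p_i = f_i/29:
  p = 3/29 = 0.103448: log2(p) = -3.273018, -p*log2(p) = 0.338588
  p = 15/29 = 0.517241: log2(p) = -0.951090, -p*log2(p) = 0.491943
  p = 11/29 = 0.379310: log2(p) = -1.398549, -p*log2(p) = 0.530484
H = 0.338588 + 0.491943 + 0.530484 = 1.361015

H = 1.361 bits/symbol


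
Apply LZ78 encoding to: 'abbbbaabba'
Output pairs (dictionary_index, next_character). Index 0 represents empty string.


LZ78 encoding steps:
Dictionary: {0: ''}
Step 1: w='' (idx 0), next='a' -> output (0, 'a'), add 'a' as idx 1
Step 2: w='' (idx 0), next='b' -> output (0, 'b'), add 'b' as idx 2
Step 3: w='b' (idx 2), next='b' -> output (2, 'b'), add 'bb' as idx 3
Step 4: w='b' (idx 2), next='a' -> output (2, 'a'), add 'ba' as idx 4
Step 5: w='a' (idx 1), next='b' -> output (1, 'b'), add 'ab' as idx 5
Step 6: w='ba' (idx 4), end of input -> output (4, '')


Encoded: [(0, 'a'), (0, 'b'), (2, 'b'), (2, 'a'), (1, 'b'), (4, '')]


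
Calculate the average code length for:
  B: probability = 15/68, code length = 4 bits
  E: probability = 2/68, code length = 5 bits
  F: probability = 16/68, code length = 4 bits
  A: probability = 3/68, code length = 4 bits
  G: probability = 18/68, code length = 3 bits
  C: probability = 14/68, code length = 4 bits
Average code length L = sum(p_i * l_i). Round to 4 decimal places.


Weighted contributions p_i * l_i:
  B: (15/68) * 4 = 60/68
  E: (2/68) * 5 = 10/68
  F: (16/68) * 4 = 64/68
  A: (3/68) * 4 = 12/68
  G: (18/68) * 3 = 54/68
  C: (14/68) * 4 = 56/68
Sum = (60 + 10 + 64 + 12 + 54 + 56)/68 = 256/68

L = 256/68 = 3.7647 bits/symbol


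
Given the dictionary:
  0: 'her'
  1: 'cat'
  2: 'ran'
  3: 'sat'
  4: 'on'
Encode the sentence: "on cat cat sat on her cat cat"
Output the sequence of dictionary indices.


Look up each word in the dictionary:
  'on' -> 4
  'cat' -> 1
  'cat' -> 1
  'sat' -> 3
  'on' -> 4
  'her' -> 0
  'cat' -> 1
  'cat' -> 1

Encoded: [4, 1, 1, 3, 4, 0, 1, 1]
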